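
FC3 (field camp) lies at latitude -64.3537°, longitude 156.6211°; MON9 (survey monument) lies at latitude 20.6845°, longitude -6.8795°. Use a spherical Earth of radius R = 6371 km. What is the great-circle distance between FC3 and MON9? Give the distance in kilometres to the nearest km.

15007 km

Δφ = 85.0382°,  Δλ = -163.5006°
a = sin²(Δφ/2) + cos φ₁ cos φ₂ sin²(Δλ/2) = 0.853333
c = 2·arcsin(√a) = 2.355570 rad = 134.9642°
d = R·c = 6371 × 2.355570 = 15007.3 km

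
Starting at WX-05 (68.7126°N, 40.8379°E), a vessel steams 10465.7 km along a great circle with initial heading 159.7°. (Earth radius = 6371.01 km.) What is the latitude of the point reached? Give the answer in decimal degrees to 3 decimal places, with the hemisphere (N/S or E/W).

23.989°S

δ = d/R = 10465.7/6371.01 = 1.642707 rad
φ₂ = arcsin(sin φ₁ cos δ + cos φ₁ sin δ cos θ)
   = arcsin(0.93177·-0.07185 + 0.36305·0.99742·-0.93789) = -23.98913°
λ₂ = λ₁ + atan2(sin θ sin δ cos φ₁, cos δ − sin φ₁ sin φ₂) = 63.09448°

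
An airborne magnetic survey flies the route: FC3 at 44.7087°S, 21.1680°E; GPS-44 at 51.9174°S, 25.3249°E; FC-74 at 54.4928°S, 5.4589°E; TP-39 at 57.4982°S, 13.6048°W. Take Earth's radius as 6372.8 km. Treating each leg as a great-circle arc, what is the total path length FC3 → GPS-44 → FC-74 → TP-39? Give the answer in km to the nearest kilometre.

FC3→GPS-44: c = 0.134694 rad, d = 858.38 km
GPS-44→FC-74: c = 0.211719 rad, d = 1349.24 km
FC-74→TP-39: c = 0.192606 rad, d = 1227.44 km
Total = 858.38 + 1349.24 + 1227.44 = 3435.06 km

3435 km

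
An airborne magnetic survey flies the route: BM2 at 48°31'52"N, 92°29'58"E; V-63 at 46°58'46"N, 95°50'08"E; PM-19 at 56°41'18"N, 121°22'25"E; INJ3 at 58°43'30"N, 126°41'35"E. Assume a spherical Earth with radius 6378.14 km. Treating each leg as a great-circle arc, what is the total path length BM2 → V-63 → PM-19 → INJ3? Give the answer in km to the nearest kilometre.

2737 km

BM2: φ = +48.53111°, λ = +92.49944°
V-63: φ = +46.97944°, λ = +95.83556°
PM-19: φ = +56.68833°, λ = +121.37361°
INJ3: φ = +58.72500°, λ = +126.69306°
BM2→V-63: c = 0.047593 rad, d = 303.56 km
V-63→PM-19: c = 0.320527 rad, d = 2044.37 km
PM-19→INJ3: c = 0.060995 rad, d = 389.03 km
Total = 303.56 + 2044.37 + 389.03 = 2736.95 km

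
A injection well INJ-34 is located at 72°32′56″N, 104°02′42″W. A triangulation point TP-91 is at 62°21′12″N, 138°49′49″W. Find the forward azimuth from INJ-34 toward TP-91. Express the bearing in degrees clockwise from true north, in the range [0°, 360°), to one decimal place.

INJ-34: φ = +72.54889°, λ = -104.04500°
TP-91: φ = +62.35333°, λ = -138.83028°
Δλ = -34.7853°
y = sin Δλ · cos φ₂ = -0.264723
x = cos φ₁ sin φ₂ − sin φ₁ cos φ₂ cos Δλ = -0.097903
θ = atan2(y, x) = -110.2960° → 249.7040° (mod 360°)

249.7°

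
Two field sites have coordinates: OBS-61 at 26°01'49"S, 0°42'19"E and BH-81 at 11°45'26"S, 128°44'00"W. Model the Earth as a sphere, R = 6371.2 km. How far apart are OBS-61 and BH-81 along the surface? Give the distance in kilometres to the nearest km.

OBS-61: φ = -26.03028°, λ = +0.70528°
BH-81: φ = -11.75722°, λ = -128.73333°
Δφ = 14.2731°,  Δλ = -129.4386°
a = sin²(Δφ/2) + cos φ₁ cos φ₂ sin²(Δλ/2) = 0.734708
c = 2·arcsin(√a) = 2.059425 rad = 117.9964°
d = R·c = 6371.2 × 2.059425 = 13121.0 km

13121 km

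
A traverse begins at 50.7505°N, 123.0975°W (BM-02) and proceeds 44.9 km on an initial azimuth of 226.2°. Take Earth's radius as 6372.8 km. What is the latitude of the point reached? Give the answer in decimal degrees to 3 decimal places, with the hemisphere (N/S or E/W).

δ = d/R = 44.9/6372.8 = 0.007046 rad
φ₂ = arcsin(sin φ₁ cos δ + cos φ₁ sin δ cos θ)
   = arcsin(0.77440·0.99998 + 0.63270·0.00705·-0.69214) = 50.47019°
λ₂ = λ₁ + atan2(sin θ sin δ cos φ₁, cos δ − sin φ₁ sin φ₂) = -123.55527°

50.470°N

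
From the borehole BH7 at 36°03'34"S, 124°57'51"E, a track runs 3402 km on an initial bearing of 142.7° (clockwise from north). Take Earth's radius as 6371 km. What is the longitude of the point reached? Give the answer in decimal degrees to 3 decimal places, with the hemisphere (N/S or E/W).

BH7: φ = -36.05944°, λ = +124.96417°
δ = d/R = 3402/6371 = 0.533982 rad
φ₂ = arcsin(sin φ₁ cos δ + cos φ₁ sin δ cos θ)
   = arcsin(-0.58862·0.86079 + 0.80841·0.50897·-0.79547) = -56.50962°
λ₂ = λ₁ + atan2(sin θ sin δ cos φ₁, cos δ − sin φ₁ sin φ₂) = 158.94738°

158.947°E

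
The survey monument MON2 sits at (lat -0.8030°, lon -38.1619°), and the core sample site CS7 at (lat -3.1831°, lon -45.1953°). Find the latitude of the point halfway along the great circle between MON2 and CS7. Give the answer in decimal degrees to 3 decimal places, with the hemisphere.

Bx = cos φ₂ cos Δλ = 0.990944,  By = cos φ₂ sin Δλ = -0.122259
φₘ = atan2(sin φ₁ + sin φ₂, √((cos φ₁ + Bx)² + By²)) = -1.99681°
λₘ = λ₁ + atan2(By, cos φ₁ + Bx) = -41.67605°

1.997°S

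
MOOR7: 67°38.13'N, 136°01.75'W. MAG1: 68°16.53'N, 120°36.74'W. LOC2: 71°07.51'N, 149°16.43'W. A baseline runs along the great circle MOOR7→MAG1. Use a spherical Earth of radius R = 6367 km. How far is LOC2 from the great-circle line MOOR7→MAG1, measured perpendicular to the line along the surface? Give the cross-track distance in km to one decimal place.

536.4 km

MOOR7: φ = +67.63550°, λ = -136.02917°
MAG1: φ = +68.27550°, λ = -120.61233°
LOC2: φ = +71.12517°, λ = -149.27383°
δ₁₃ = central angle MOOR7→LOC2 = 0.101319 rad  (haversine)
θ₁₃ = bearing MOOR7→LOC2 = 312.880°,  θ₁₂ = bearing MOOR7→MAG1 = 76.575°
dₓₜ = R·arcsin(sin δ₁₃ · sin(θ₁₃ − θ₁₂)) = 6367·arcsin(0.10115·sin(236.305°)) = -536.439 km
|dₓₜ| = 536.439 km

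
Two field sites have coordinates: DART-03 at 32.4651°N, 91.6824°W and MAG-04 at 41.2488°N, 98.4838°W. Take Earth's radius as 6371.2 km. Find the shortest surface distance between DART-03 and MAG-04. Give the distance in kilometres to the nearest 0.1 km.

Δφ = 8.7837°,  Δλ = -6.8014°
a = sin²(Δφ/2) + cos φ₁ cos φ₂ sin²(Δλ/2) = 0.008096
c = 2·arcsin(√a) = 0.180201 rad = 10.3248°
d = R·c = 6371.2 × 0.180201 = 1148.1 km

1148.1 km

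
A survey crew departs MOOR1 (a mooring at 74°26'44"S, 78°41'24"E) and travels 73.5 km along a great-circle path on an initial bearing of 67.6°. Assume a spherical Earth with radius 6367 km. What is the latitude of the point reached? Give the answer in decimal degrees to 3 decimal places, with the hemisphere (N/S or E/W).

MOOR1: φ = -74.44556°, λ = +78.69000°
δ = d/R = 73.5/6367 = 0.011544 rad
φ₂ = arcsin(sin φ₁ cos δ + cos φ₁ sin δ cos θ)
   = arcsin(-0.96338·0.99993 + 0.26815·0.01154·0.38107) = -74.18198°
λ₂ = λ₁ + atan2(sin θ sin δ cos φ₁, cos δ − sin φ₁ sin φ₂) = 80.93392°

74.182°S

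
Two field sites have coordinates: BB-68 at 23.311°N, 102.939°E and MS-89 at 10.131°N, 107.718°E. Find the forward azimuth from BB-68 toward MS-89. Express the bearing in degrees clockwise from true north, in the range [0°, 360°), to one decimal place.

160.1°

Δλ = 4.7790°
y = sin Δλ · cos φ₂ = 0.082014
x = cos φ₁ sin φ₂ − sin φ₁ cos φ₂ cos Δλ = -0.226657
θ = atan2(y, x) = 160.1078° → 160.1078° (mod 360°)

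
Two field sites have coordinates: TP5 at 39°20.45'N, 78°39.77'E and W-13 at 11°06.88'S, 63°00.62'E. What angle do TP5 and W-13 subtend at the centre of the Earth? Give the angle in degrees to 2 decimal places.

TP5: φ = +39.34083°, λ = +78.66283°
W-13: φ = -11.11467°, λ = +63.01033°
Δφ = -50.4555°,  Δλ = -15.6525°
a = sin²(Δφ/2) + cos φ₁ cos φ₂ sin²(Δλ/2) = 0.195733
c = 2·arcsin(√a) = 0.916584 rad = 52.5164°

52.52°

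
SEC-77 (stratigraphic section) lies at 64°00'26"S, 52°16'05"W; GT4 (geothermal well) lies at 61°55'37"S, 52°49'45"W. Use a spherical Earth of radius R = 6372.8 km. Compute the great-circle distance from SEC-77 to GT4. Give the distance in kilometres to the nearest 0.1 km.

SEC-77: φ = -64.00722°, λ = -52.26806°
GT4: φ = -61.92694°, λ = -52.82917°
Δφ = 2.0803°,  Δλ = -0.5611°
a = sin²(Δφ/2) + cos φ₁ cos φ₂ sin²(Δλ/2) = 0.000334
c = 2·arcsin(√a) = 0.036579 rad = 2.0958°
d = R·c = 6372.8 × 0.036579 = 233.1 km

233.1 km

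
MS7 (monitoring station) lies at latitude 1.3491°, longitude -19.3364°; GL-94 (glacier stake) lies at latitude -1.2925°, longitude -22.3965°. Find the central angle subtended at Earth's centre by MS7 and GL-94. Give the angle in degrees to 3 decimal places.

Δφ = -2.6416°,  Δλ = -3.0601°
a = sin²(Δφ/2) + cos φ₁ cos φ₂ sin²(Δλ/2) = 0.001244
c = 2·arcsin(√a) = 0.070552 rad = 4.0424°

4.042°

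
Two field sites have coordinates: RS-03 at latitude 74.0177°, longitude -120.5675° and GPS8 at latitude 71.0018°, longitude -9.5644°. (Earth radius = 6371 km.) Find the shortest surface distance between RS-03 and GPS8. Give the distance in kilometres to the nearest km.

3195 km

Δφ = -3.0159°,  Δλ = 111.0031°
a = sin²(Δφ/2) + cos φ₁ cos φ₂ sin²(Δλ/2) = 0.061573
c = 2·arcsin(√a) = 0.501516 rad = 28.7348°
d = R·c = 6371 × 0.501516 = 3195.2 km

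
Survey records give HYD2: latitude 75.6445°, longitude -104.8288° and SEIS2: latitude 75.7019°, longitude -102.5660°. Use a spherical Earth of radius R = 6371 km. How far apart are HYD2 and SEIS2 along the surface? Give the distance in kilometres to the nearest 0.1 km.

Δφ = 0.0574°,  Δλ = 2.2628°
a = sin²(Δφ/2) + cos φ₁ cos φ₂ sin²(Δλ/2) = 0.000024
c = 2·arcsin(√a) = 0.009823 rad = 0.5628°
d = R·c = 6371 × 0.009823 = 62.6 km

62.6 km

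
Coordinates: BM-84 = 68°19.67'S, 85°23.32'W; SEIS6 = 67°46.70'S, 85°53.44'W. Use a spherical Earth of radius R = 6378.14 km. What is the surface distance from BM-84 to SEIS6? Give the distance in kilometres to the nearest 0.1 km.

64.6 km

BM-84: φ = -68.32783°, λ = -85.38867°
SEIS6: φ = -67.77833°, λ = -85.89067°
Δφ = 0.5495°,  Δλ = -0.5020°
a = sin²(Δφ/2) + cos φ₁ cos φ₂ sin²(Δλ/2) = 0.000026
c = 2·arcsin(√a) = 0.010134 rad = 0.5806°
d = R·c = 6378.14 × 0.010134 = 64.6 km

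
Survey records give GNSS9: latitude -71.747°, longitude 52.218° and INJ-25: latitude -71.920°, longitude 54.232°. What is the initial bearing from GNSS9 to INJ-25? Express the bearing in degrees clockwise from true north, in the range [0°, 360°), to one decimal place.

Δλ = 2.0140°
y = sin Δλ · cos φ₂ = 0.010907
x = cos φ₁ sin φ₂ − sin φ₁ cos φ₂ cos Δλ = -0.003201
θ = atan2(y, x) = 106.3588° → 106.3588° (mod 360°)

106.4°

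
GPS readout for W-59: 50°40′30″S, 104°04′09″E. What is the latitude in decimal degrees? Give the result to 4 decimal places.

50.6750°S

50° + 40′/60 + 30″/3600 = 50 + 0.66667 + 0.00833 = 50.6750°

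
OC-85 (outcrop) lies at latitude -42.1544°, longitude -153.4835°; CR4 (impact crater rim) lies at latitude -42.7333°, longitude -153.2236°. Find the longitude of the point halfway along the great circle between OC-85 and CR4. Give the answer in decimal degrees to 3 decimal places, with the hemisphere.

153.354°W

Bx = cos φ₂ cos Δλ = 0.734513,  By = cos φ₂ sin Δλ = 0.003332
φₘ = atan2(sin φ₁ + sin φ₂, √((cos φ₁ + Bx)² + By²)) = -42.44392°
λₘ = λ₁ + atan2(By, cos φ₁ + Bx) = -153.35415°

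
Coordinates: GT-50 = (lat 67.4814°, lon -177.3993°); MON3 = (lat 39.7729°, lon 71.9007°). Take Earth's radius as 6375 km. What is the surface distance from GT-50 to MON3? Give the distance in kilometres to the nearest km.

6772 km

Δφ = -27.7085°,  Δλ = -110.7000°
a = sin²(Δφ/2) + cos φ₁ cos φ₂ sin²(Δλ/2) = 0.256539
c = 2·arcsin(√a) = 1.062234 rad = 60.8616°
d = R·c = 6375 × 1.062234 = 6771.7 km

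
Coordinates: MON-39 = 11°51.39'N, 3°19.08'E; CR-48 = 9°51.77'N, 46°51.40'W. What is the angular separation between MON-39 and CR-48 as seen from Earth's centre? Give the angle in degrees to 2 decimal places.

49.25°

MON-39: φ = +11.85650°, λ = +3.31800°
CR-48: φ = +9.86283°, λ = -46.85667°
Δφ = -1.9937°,  Δλ = -50.1747°
a = sin²(Δφ/2) + cos φ₁ cos φ₂ sin²(Δλ/2) = 0.173642
c = 2·arcsin(√a) = 0.859633 rad = 49.2533°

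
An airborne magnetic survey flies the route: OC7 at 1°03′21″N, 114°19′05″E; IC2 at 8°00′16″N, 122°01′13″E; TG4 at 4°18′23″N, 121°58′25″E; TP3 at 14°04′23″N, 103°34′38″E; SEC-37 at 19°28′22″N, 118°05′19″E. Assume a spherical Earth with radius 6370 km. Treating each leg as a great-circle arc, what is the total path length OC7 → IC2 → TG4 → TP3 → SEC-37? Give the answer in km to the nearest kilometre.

5508 km

OC7: φ = +1.05583°, λ = +114.31806°
IC2: φ = +8.00444°, λ = +122.02028°
TG4: φ = +4.30639°, λ = +121.97361°
TP3: φ = +14.07306°, λ = +103.57722°
SEC-37: φ = +19.47278°, λ = +118.08861°
OC7→IC2: c = 0.180676 rad, d = 1150.90 km
IC2→TG4: c = 0.064548 rad, d = 411.17 km
TG4→TP3: c = 0.359490 rad, d = 2289.95 km
TP3→SEC-37: c = 0.260008 rad, d = 1656.25 km
Total = 1150.90 + 411.17 + 2289.95 + 1656.25 = 5508.28 km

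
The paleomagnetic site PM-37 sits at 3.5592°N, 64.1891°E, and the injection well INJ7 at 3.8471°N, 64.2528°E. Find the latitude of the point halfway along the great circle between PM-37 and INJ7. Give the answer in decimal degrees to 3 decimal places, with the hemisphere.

3.703°N

Bx = cos φ₂ cos Δλ = 0.997746,  By = cos φ₂ sin Δλ = 0.001109
φₘ = atan2(sin φ₁ + sin φ₂, √((cos φ₁ + Bx)² + By²)) = 3.70315°
λₘ = λ₁ + atan2(By, cos φ₁ + Bx) = 64.22094°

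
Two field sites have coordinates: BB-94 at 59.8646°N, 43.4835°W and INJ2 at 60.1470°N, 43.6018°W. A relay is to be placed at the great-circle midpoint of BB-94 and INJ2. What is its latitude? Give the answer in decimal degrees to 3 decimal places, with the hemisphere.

60.006°N

Bx = cos φ₂ cos Δλ = 0.497775,  By = cos φ₂ sin Δλ = -0.001028
φₘ = atan2(sin φ₁ + sin φ₂, √((cos φ₁ + Bx)² + By²)) = 60.00581°
λₘ = λ₁ + atan2(By, cos φ₁ + Bx) = -43.54240°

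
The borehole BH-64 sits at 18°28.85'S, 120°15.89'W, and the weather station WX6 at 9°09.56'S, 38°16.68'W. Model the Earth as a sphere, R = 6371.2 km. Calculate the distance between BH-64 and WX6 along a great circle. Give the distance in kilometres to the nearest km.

8848 km

BH-64: φ = -18.48083°, λ = -120.26483°
WX6: φ = -9.15933°, λ = -38.27800°
Δφ = 9.3215°,  Δλ = 81.9868°
a = sin²(Δφ/2) + cos φ₁ cos φ₂ sin²(Δλ/2) = 0.409508
c = 2·arcsin(√a) = 1.388809 rad = 79.5729°
d = R·c = 6371.2 × 1.388809 = 8848.4 km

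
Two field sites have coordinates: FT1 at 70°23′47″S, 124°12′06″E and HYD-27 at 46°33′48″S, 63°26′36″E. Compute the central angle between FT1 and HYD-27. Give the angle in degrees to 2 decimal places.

37.18°

FT1: φ = -70.39639°, λ = +124.20167°
HYD-27: φ = -46.56333°, λ = +63.44333°
Δφ = 23.8331°,  Δλ = -60.7583°
a = sin²(Δφ/2) + cos φ₁ cos φ₂ sin²(Δλ/2) = 0.101634
c = 2·arcsin(√a) = 0.648928 rad = 37.1809°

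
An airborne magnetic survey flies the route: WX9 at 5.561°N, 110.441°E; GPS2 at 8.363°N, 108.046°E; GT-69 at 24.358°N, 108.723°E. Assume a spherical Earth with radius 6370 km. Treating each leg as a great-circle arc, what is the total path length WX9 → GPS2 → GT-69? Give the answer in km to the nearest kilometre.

2188 km

WX9→GPS2: c = 0.064132 rad, d = 408.52 km
GPS2→GT-69: c = 0.279394 rad, d = 1779.74 km
Total = 408.52 + 1779.74 = 2188.26 km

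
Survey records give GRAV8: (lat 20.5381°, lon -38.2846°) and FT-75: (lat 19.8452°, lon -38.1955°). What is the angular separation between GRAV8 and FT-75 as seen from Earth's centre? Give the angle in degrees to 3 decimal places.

Δφ = -0.6929°,  Δλ = 0.0891°
a = sin²(Δφ/2) + cos φ₁ cos φ₂ sin²(Δλ/2) = 0.000037
c = 2·arcsin(√a) = 0.012181 rad = 0.6979°

0.698°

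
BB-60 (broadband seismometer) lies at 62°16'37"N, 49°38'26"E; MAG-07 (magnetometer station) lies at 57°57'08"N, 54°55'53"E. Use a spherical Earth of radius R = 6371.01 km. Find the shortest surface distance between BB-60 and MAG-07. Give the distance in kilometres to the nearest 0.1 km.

BB-60: φ = +62.27694°, λ = +49.64056°
MAG-07: φ = +57.95222°, λ = +54.93139°
Δφ = -4.3247°,  Δλ = 5.2908°
a = sin²(Δφ/2) + cos φ₁ cos φ₂ sin²(Δλ/2) = 0.001950
c = 2·arcsin(√a) = 0.088335 rad = 5.0612°
d = R·c = 6371.01 × 0.088335 = 562.8 km

562.8 km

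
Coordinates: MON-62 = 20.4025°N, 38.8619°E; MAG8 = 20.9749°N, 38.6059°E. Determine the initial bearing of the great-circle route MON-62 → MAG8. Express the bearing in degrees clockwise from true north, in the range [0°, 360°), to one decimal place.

Δλ = -0.2560°
y = sin Δλ · cos φ₂ = -0.004172
x = cos φ₁ sin φ₂ − sin φ₁ cos φ₂ cos Δλ = 0.009993
θ = atan2(y, x) = -22.6593° → 337.3407° (mod 360°)

337.3°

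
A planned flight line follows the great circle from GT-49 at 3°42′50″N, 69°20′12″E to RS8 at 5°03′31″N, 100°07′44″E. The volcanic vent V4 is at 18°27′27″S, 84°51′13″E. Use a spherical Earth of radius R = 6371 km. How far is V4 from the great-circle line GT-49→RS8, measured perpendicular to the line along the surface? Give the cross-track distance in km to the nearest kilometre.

GT-49: φ = +3.71389°, λ = +69.33667°
RS8: φ = +5.05861°, λ = +100.12889°
V4: φ = -18.45750°, λ = +84.85361°
δ₁₃ = central angle GT-49→V4 = 0.470023 rad  (haversine)
θ₁₃ = bearing GT-49→V4 = 145.924°,  θ₁₂ = bearing GT-49→RS8 = 86.346°
dₓₜ = R·arcsin(sin δ₁₃ · sin(θ₁₃ − θ₁₂)) = 6371·arcsin(0.45291·sin(59.578°)) = 2556.217 km
|dₓₜ| = 2556.217 km

2556 km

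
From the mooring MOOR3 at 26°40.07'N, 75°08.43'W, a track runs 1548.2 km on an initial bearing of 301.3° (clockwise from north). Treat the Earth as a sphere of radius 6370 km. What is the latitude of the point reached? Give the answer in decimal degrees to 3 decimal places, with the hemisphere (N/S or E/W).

33.186°N

MOOR3: φ = +26.66783°, λ = -75.14050°
δ = d/R = 1548.2/6370 = 0.243046 rad
φ₂ = arcsin(sin φ₁ cos δ + cos φ₁ sin δ cos θ)
   = arcsin(0.44882·0.97061 + 0.89362·0.24066·0.51952) = 33.18566°
λ₂ = λ₁ + atan2(sin θ sin δ cos φ₁, cos δ − sin φ₁ sin φ₂) = -89.36421°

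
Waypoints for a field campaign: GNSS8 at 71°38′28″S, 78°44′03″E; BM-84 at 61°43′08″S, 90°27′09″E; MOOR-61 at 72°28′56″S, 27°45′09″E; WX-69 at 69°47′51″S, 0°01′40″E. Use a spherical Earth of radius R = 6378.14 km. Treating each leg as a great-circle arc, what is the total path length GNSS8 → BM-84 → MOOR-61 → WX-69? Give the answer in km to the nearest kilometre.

5045 km

GNSS8: φ = -71.64111°, λ = +78.73417°
BM-84: φ = -61.71889°, λ = +90.45250°
MOOR-61: φ = -72.48222°, λ = +27.75250°
WX-69: φ = -69.79750°, λ = +0.02778°
GNSS8→BM-84: c = 0.190381 rad, d = 1214.27 km
BM-84→MOOR-61: c = 0.438940 rad, d = 2799.62 km
MOOR-61→WX-69: c = 0.161616 rad, d = 1030.81 km
Total = 1214.27 + 2799.62 + 1030.81 = 5044.70 km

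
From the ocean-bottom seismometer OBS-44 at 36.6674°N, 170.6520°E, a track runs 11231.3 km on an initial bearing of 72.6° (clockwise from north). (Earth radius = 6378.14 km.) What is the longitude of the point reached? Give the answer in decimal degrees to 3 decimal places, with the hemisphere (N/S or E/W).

80.114°W

δ = d/R = 11231.3/6378.14 = 1.760905 rad
φ₂ = arcsin(sin φ₁ cos δ + cos φ₁ sin δ cos θ)
   = arcsin(0.59717·-0.18897 + 0.80212·0.98198·0.29904) = 7.04791°
λ₂ = λ₁ + atan2(sin θ sin δ cos φ₁, cos δ − sin φ₁ sin φ₂) = -80.11430°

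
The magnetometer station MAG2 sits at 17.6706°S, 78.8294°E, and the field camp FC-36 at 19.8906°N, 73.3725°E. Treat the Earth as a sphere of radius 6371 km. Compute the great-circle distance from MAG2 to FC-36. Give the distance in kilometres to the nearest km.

Δφ = 37.5612°,  Δλ = -5.4569°
a = sin²(Δφ/2) + cos φ₁ cos φ₂ sin²(Δλ/2) = 0.105679
c = 2·arcsin(√a) = 0.662199 rad = 37.9412°
d = R·c = 6371 × 0.662199 = 4218.9 km

4219 km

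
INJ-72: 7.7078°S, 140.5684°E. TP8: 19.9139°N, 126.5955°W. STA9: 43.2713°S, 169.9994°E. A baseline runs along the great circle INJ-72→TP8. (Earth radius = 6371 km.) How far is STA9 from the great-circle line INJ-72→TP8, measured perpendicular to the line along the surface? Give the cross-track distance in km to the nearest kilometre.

4759 km

δ₁₃ = central angle INJ-72→STA9 = 0.766481 rad  (haversine)
θ₁₃ = bearing INJ-72→STA9 = 148.947°,  θ₁₂ = bearing INJ-72→TP8 = 70.568°
dₓₜ = R·arcsin(sin δ₁₃ · sin(θ₁₃ − θ₁₂)) = 6371·arcsin(0.69360·sin(78.380°)) = 4758.691 km
|dₓₜ| = 4758.691 km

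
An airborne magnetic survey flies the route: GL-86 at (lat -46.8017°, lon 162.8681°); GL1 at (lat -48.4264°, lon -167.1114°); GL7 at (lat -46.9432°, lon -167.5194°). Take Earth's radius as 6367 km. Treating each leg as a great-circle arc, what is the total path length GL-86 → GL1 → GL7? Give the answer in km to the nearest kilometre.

2409 km

GL-86→GL1: c = 0.352072 rad, d = 2241.64 km
GL1→GL7: c = 0.026327 rad, d = 167.62 km
Total = 2241.64 + 167.62 = 2409.26 km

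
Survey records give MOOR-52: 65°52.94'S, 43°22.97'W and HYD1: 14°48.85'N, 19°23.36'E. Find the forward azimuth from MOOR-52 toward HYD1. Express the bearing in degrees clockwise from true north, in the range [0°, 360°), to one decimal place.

59.4°

MOOR-52: φ = -65.88233°, λ = -43.38283°
HYD1: φ = +14.81417°, λ = +19.38933°
Δλ = 62.7722°
y = sin Δλ · cos φ₂ = 0.859638
x = cos φ₁ sin φ₂ − sin φ₁ cos φ₂ cos Δλ = 0.508187
θ = atan2(y, x) = 59.4100° → 59.4100° (mod 360°)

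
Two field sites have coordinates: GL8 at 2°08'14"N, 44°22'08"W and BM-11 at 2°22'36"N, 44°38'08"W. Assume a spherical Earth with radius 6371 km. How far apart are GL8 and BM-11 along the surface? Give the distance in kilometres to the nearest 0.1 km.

39.8 km

GL8: φ = +2.13722°, λ = -44.36889°
BM-11: φ = +2.37667°, λ = -44.63556°
Δφ = 0.2394°,  Δλ = -0.2667°
a = sin²(Δφ/2) + cos φ₁ cos φ₂ sin²(Δλ/2) = 0.000010
c = 2·arcsin(√a) = 0.006252 rad = 0.3582°
d = R·c = 6371 × 0.006252 = 39.8 km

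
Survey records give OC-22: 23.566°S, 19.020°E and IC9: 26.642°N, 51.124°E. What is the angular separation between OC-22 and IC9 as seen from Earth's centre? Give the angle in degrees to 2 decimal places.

59.02°

Δφ = 50.2080°,  Δλ = 32.1040°
a = sin²(Δφ/2) + cos φ₁ cos φ₂ sin²(Δλ/2) = 0.242639
c = 2·arcsin(√a) = 1.030113 rad = 59.0211°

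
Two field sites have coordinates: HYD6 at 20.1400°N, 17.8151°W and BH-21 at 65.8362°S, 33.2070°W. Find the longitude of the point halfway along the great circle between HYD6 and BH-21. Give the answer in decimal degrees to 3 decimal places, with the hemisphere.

Bx = cos φ₂ cos Δλ = 0.394665,  By = cos φ₂ sin Δλ = -0.108649
φₘ = atan2(sin φ₁ + sin φ₂, √((cos φ₁ + Bx)² + By²)) = -23.00519°
λₘ = λ₁ + atan2(By, cos φ₁ + Bx) = -22.47300°

22.473°W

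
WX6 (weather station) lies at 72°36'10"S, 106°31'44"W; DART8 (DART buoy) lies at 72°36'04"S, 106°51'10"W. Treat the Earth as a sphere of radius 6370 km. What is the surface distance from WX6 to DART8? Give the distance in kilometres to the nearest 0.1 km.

10.8 km

WX6: φ = -72.60278°, λ = -106.52889°
DART8: φ = -72.60111°, λ = -106.85278°
Δφ = 0.0017°,  Δλ = -0.3239°
a = sin²(Δφ/2) + cos φ₁ cos φ₂ sin²(Δλ/2) = 0.000001
c = 2·arcsin(√a) = 0.001691 rad = 0.0969°
d = R·c = 6370 × 0.001691 = 10.8 km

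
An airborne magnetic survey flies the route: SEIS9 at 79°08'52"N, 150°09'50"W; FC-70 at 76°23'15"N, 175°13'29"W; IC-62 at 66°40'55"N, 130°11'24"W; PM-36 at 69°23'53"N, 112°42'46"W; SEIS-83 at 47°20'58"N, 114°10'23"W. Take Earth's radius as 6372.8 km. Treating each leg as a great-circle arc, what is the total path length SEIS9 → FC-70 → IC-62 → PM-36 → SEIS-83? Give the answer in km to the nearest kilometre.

SEIS9: φ = +79.14778°, λ = -150.16389°
FC-70: φ = +76.38750°, λ = -175.22472°
IC-62: φ = +66.68194°, λ = -130.19000°
PM-36: φ = +69.39806°, λ = -112.71278°
SEIS-83: φ = +47.34944°, λ = -114.17306°
SEIS9→FC-70: c = 0.103311 rad, d = 658.38 km
FC-70→IC-62: c = 0.289591 rad, d = 1845.50 km
IC-62→PM-36: c = 0.122986 rad, d = 783.77 km
PM-36→SEIS-83: c = 0.385027 rad, d = 2453.70 km
Total = 658.38 + 1845.50 + 783.77 + 2453.70 = 5741.35 km

5741 km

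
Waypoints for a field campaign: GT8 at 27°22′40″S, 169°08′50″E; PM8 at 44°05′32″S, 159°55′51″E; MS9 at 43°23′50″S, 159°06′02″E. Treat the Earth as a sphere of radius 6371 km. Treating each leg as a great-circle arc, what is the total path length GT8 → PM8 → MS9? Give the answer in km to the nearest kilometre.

2135 km

GT8: φ = -27.37778°, λ = +169.14722°
PM8: φ = -44.09222°, λ = +159.93083°
MS9: φ = -43.39722°, λ = +159.10056°
GT8→PM8: c = 0.319105 rad, d = 2033.02 km
PM8→MS9: c = 0.016023 rad, d = 102.08 km
Total = 2033.02 + 102.08 = 2135.10 km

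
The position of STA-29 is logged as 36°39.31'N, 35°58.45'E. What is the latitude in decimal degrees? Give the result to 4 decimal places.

36° + 39.31′/60 = 36 + 0.65517 = 36.6552°

36.6552°N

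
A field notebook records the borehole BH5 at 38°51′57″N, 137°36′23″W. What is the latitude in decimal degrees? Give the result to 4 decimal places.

38.8658°N

38° + 51′/60 + 57″/3600 = 38 + 0.85000 + 0.01583 = 38.8658°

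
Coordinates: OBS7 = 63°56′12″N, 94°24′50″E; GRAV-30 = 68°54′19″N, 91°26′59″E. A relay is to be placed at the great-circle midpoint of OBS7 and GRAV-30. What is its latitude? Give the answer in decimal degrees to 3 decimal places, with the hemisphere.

OBS7: φ = +63.93667°, λ = +94.41389°
GRAV-30: φ = +68.90528°, λ = +91.44972°
Bx = cos φ₂ cos Δλ = 0.359429,  By = cos φ₂ sin Δλ = -0.018611
φₘ = atan2(sin φ₁ + sin φ₂, √((cos φ₁ + Bx)² + By²)) = 66.42793°
λₘ = λ₁ + atan2(By, cos φ₁ + Bx) = 93.07917°

66.428°N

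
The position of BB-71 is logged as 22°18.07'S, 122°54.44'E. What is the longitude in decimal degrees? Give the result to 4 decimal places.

122° + 54.44′/60 = 122 + 0.90733 = 122.9073°

122.9073°E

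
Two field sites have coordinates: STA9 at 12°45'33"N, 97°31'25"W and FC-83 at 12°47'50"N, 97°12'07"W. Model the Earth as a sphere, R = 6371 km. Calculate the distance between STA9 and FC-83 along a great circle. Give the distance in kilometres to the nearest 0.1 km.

35.1 km

STA9: φ = +12.75917°, λ = -97.52361°
FC-83: φ = +12.79722°, λ = -97.20194°
Δφ = 0.0381°,  Δλ = 0.3217°
a = sin²(Δφ/2) + cos φ₁ cos φ₂ sin²(Δλ/2) = 0.000008
c = 2·arcsin(√a) = 0.005515 rad = 0.3160°
d = R·c = 6371 × 0.005515 = 35.1 km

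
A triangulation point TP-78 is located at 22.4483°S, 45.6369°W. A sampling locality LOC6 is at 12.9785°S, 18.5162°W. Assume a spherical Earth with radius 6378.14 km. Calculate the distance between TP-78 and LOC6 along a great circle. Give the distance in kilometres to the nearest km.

3057 km

Δφ = 9.4698°,  Δλ = 27.1207°
a = sin²(Δφ/2) + cos φ₁ cos φ₂ sin²(Δλ/2) = 0.056326
c = 2·arcsin(√a) = 0.479234 rad = 27.4581°
d = R·c = 6378.14 × 0.479234 = 3056.6 km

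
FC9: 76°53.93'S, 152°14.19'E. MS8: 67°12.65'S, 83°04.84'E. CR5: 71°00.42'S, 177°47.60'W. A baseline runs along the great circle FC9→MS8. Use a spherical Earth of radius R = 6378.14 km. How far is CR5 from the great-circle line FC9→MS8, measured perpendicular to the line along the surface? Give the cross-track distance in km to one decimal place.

FC9: φ = -76.89883°, λ = +152.23650°
MS8: φ = -67.21083°, λ = +83.08067°
CR5: φ = -71.00700°, λ = -177.79333°
δ₁₃ = central angle FC9→CR5 = 0.174271 rad  (haversine)
θ₁₃ = bearing FC9→CR5 = 69.661°,  θ₁₂ = bearing FC9→MS8 = 258.335°
dₓₜ = R·arcsin(sin δ₁₃ · sin(θ₁₃ − θ₁₂)) = 6378.14·arcsin(0.17339·sin(-188.674°)) = 166.794 km
|dₓₜ| = 166.794 km

166.8 km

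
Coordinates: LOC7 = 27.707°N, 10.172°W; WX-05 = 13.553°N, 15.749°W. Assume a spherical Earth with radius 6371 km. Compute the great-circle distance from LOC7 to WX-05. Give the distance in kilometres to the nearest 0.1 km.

1676.7 km

Δφ = -14.1540°,  Δλ = -5.5770°
a = sin²(Δφ/2) + cos φ₁ cos φ₂ sin²(Δλ/2) = 0.017216
c = 2·arcsin(√a) = 0.263179 rad = 15.0790°
d = R·c = 6371 × 0.263179 = 1676.7 km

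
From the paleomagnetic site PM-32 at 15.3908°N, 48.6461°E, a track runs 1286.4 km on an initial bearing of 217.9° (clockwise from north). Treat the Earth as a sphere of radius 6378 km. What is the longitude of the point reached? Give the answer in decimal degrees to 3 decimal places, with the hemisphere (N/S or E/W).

41.536°E

δ = d/R = 1286.4/6378 = 0.201693 rad
φ₂ = arcsin(sin φ₁ cos δ + cos φ₁ sin δ cos θ)
   = arcsin(0.26540·0.97973 + 0.96414·0.20033·-0.78908) = 6.17780°
λ₂ = λ₁ + atan2(sin θ sin δ cos φ₁, cos δ − sin φ₁ sin φ₂) = 41.53592°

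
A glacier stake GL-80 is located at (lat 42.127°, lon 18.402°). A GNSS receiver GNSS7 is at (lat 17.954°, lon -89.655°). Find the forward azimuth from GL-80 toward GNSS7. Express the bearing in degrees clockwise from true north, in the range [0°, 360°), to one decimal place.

295.2°

Δλ = -108.0570°
y = sin Δλ · cos φ₂ = -0.904451
x = cos φ₁ sin φ₂ − sin φ₁ cos φ₂ cos Δλ = 0.426410
θ = atan2(y, x) = -64.7581° → 295.2419° (mod 360°)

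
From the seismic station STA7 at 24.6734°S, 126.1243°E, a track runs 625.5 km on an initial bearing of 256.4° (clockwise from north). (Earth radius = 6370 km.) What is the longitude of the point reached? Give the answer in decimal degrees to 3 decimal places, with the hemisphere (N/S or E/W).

δ = d/R = 625.5/6370 = 0.098195 rad
φ₂ = arcsin(sin φ₁ cos δ + cos φ₁ sin δ cos θ)
   = arcsin(-0.41745·0.99518 + 0.90870·0.09804·-0.23514) = -25.87328°
λ₂ = λ₁ + atan2(sin θ sin δ cos φ₁, cos δ − sin φ₁ sin φ₂) = 120.04506°

120.045°E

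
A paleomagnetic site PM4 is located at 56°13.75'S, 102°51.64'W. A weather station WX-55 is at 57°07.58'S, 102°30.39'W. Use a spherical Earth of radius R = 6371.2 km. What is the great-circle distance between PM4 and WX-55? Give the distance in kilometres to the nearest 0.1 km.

102.1 km

PM4: φ = -56.22917°, λ = -102.86067°
WX-55: φ = -57.12633°, λ = -102.50650°
Δφ = -0.8972°,  Δλ = 0.3542°
a = sin²(Δφ/2) + cos φ₁ cos φ₂ sin²(Δλ/2) = 0.000064
c = 2·arcsin(√a) = 0.016022 rad = 0.9180°
d = R·c = 6371.2 × 0.016022 = 102.1 km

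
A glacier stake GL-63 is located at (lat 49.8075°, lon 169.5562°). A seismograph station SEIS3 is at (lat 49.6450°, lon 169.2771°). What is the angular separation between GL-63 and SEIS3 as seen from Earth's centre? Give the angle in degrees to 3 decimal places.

Δφ = -0.1625°,  Δλ = -0.2791°
a = sin²(Δφ/2) + cos φ₁ cos φ₂ sin²(Δλ/2) = 0.000004
c = 2·arcsin(√a) = 0.004238 rad = 0.2428°

0.243°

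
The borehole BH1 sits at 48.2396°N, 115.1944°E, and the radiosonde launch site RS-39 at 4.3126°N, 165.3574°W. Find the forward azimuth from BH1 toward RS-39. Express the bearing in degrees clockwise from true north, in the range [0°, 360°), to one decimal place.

95.0°

Δλ = 79.4482°
y = sin Δλ · cos φ₂ = 0.980306
x = cos φ₁ sin φ₂ − sin φ₁ cos φ₂ cos Δλ = -0.086129
θ = atan2(y, x) = 95.0211° → 95.0211° (mod 360°)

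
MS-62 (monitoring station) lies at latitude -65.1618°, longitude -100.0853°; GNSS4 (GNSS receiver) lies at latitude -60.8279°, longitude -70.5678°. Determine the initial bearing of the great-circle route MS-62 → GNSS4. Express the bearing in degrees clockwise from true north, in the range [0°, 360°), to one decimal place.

85.7°

Δλ = 29.5175°
y = sin Δλ · cos φ₂ = 0.240154
x = cos φ₁ sin φ₂ − sin φ₁ cos φ₂ cos Δλ = 0.018155
θ = atan2(y, x) = 85.6769° → 85.6769° (mod 360°)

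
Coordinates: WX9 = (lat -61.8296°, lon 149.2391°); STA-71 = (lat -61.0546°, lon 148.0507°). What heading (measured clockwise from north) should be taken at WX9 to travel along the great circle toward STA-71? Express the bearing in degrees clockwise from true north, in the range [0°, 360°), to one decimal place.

323.2°

Δλ = -1.1884°
y = sin Δλ · cos φ₂ = -0.010038
x = cos φ₁ sin φ₂ − sin φ₁ cos φ₂ cos Δλ = 0.013434
θ = atan2(y, x) = -36.7662° → 323.2338° (mod 360°)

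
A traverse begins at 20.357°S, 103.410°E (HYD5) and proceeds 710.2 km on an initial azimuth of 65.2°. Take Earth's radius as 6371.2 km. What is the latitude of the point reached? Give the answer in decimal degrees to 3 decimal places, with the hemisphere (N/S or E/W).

17.576°S

δ = d/R = 710.2/6371.2 = 0.111470 rad
φ₂ = arcsin(sin φ₁ cos δ + cos φ₁ sin δ cos θ)
   = arcsin(-0.34787·0.99379 + 0.93754·0.11124·0.41945) = -17.57561°
λ₂ = λ₁ + atan2(sin θ sin δ cos φ₁, cos δ − sin φ₁ sin φ₂) = 109.49049°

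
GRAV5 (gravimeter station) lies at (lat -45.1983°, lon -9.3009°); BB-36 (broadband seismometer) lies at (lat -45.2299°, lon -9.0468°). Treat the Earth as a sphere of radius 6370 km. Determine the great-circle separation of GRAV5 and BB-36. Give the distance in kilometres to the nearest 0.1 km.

20.2 km

Δφ = -0.0316°,  Δλ = 0.2541°
a = sin²(Δφ/2) + cos φ₁ cos φ₂ sin²(Δλ/2) = 0.000003
c = 2·arcsin(√a) = 0.003173 rad = 0.1818°
d = R·c = 6370 × 0.003173 = 20.2 km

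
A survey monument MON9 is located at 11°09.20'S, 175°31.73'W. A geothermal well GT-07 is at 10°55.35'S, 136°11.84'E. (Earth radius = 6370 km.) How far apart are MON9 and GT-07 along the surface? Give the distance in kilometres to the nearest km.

5262 km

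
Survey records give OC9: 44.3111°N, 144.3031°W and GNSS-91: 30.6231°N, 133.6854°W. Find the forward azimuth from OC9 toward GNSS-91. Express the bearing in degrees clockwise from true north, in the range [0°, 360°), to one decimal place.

145.0°

Δλ = 10.6177°
y = sin Δλ · cos φ₂ = 0.158558
x = cos φ₁ sin φ₂ − sin φ₁ cos φ₂ cos Δλ = -0.226342
θ = atan2(y, x) = 144.9878° → 144.9878° (mod 360°)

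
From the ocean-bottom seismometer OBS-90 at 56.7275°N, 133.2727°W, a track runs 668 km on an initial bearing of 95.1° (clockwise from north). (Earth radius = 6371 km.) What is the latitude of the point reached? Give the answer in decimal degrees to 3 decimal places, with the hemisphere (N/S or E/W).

55.728°N

δ = d/R = 668/6371 = 0.104850 rad
φ₂ = arcsin(sin φ₁ cos δ + cos φ₁ sin δ cos θ)
   = arcsin(0.83607·0.99451 + 0.54862·0.10466·-0.08889) = 55.72816°
λ₂ = λ₁ + atan2(sin θ sin δ cos φ₁, cos δ − sin φ₁ sin φ₂) = -122.60467°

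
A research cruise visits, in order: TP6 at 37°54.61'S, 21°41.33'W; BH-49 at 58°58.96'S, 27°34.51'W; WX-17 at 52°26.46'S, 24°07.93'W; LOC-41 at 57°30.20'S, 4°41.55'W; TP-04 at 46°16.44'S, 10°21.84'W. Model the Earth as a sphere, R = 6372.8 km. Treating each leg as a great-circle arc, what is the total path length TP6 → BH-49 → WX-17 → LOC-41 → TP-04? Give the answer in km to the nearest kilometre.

TP6: φ = -37.91017°, λ = -21.68883°
BH-49: φ = -58.98267°, λ = -27.57517°
WX-17: φ = -52.44100°, λ = -24.13217°
LOC-41: φ = -57.50333°, λ = -4.69250°
TP-04: φ = -46.27400°, λ = -10.36400°
TP6→BH-49: c = 0.373701 rad, d = 2381.52 km
BH-49→WX-17: c = 0.119047 rad, d = 758.66 km
WX-17→LOC-41: c = 0.212866 rad, d = 1356.55 km
LOC-41→TP-04: c = 0.205114 rad, d = 1307.15 km
Total = 2381.52 + 758.66 + 1356.55 + 1307.15 = 5803.88 km

5804 km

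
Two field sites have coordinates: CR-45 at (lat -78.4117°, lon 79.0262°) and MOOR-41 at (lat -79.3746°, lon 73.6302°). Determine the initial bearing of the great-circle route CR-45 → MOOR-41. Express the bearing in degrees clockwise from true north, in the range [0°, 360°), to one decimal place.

Δλ = -5.3960°
y = sin Δλ · cos φ₂ = -0.017340
x = cos φ₁ sin φ₂ − sin φ₁ cos φ₂ cos Δλ = -0.017605
θ = atan2(y, x) = -135.4359° → 224.5641° (mod 360°)

224.6°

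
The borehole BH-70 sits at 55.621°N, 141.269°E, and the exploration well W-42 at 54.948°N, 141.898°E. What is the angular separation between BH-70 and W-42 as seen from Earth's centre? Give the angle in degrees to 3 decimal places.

0.762°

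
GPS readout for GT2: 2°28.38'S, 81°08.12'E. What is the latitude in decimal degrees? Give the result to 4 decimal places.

2° + 28.38′/60 = 2 + 0.47300 = 2.4730°

2.4730°S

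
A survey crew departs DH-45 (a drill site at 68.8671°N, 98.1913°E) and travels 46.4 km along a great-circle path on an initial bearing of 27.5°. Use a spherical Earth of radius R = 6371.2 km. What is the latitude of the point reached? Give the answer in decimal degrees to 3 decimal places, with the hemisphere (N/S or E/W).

69.236°N

δ = d/R = 46.4/6371.2 = 0.007283 rad
φ₂ = arcsin(sin φ₁ cos δ + cos φ₁ sin δ cos θ)
   = arcsin(0.93275·0.99997 + 0.36053·0.00728·0.88701) = 69.23637°
λ₂ = λ₁ + atan2(sin θ sin δ cos φ₁, cos δ − sin φ₁ sin φ₂) = 98.73479°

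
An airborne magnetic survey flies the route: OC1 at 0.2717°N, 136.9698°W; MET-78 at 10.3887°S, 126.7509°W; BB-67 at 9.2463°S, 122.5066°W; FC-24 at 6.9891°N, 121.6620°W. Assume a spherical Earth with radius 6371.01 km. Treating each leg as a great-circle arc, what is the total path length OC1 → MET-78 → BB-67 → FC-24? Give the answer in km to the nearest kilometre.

OC1→MET-78: c = 0.257073 rad, d = 1637.82 km
MET-78→BB-67: c = 0.075665 rad, d = 482.06 km
BB-67→FC-24: c = 0.283742 rad, d = 1807.72 km
Total = 1637.82 + 482.06 + 1807.72 = 3927.60 km

3928 km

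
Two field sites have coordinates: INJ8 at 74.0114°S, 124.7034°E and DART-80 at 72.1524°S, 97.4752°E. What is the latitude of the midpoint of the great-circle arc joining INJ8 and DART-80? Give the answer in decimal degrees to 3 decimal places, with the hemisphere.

Bx = cos φ₂ cos Δλ = 0.272525,  By = cos φ₂ sin Δλ = -0.140228
φₘ = atan2(sin φ₁ + sin φ₂, √((cos φ₁ + Bx)² + By²)) = -73.52985°
λₘ = λ₁ + atan2(By, cos φ₁ + Bx) = 110.34919°

73.530°S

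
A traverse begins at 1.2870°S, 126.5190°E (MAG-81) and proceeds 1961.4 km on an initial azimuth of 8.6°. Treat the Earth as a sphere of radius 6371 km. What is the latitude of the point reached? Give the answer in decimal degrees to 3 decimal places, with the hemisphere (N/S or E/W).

16.149°N

δ = d/R = 1961.4/6371 = 0.307864 rad
φ₂ = arcsin(sin φ₁ cos δ + cos φ₁ sin δ cos θ)
   = arcsin(-0.02246·0.95298 + 0.99975·0.30302·0.98876) = 16.14901°
λ₂ = λ₁ + atan2(sin θ sin δ cos φ₁, cos δ − sin φ₁ sin φ₂) = 129.22288°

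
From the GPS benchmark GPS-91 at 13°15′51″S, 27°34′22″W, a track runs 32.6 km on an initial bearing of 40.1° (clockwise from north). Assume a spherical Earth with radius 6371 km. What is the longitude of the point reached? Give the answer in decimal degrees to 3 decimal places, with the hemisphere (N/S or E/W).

GPS-91: φ = -13.26417°, λ = -27.57278°
δ = d/R = 32.6/6371 = 0.005117 rad
φ₂ = arcsin(sin φ₁ cos δ + cos φ₁ sin δ cos θ)
   = arcsin(-0.22944·0.99999 + 0.97332·0.00512·0.76492) = -13.03984°
λ₂ = λ₁ + atan2(sin θ sin δ cos φ₁, cos δ − sin φ₁ sin φ₂) = -27.37894°

27.379°W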